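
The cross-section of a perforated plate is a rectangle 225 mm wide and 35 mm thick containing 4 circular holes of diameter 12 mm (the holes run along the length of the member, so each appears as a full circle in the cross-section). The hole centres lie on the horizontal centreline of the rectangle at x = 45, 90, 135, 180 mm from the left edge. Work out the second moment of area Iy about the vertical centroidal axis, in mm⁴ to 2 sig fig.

Iy ≈ 3.2 × 10⁷ mm⁴

Decompose the section into non-overlapping parts with the origin at the bottom-left of its bounding rectangle.
Plate: 225 × 35, A = 7 875 mm², x = 112.5 mm, Ī = 33 222 656 mm⁴.
Hole 1 (subtracted): ⌀12, A = 113.1 mm², x = 45 mm, Ī = 1 018 mm⁴.
Hole 2 (subtracted): ⌀12, A = 113.1 mm², x = 90 mm, Ī = 1 018 mm⁴.
Hole 3 (subtracted): ⌀12, A = 113.1 mm², x = 135 mm, Ī = 1 018 mm⁴.
Hole 4 (subtracted): ⌀12, A = 113.1 mm², x = 180 mm, Ī = 1 018 mm⁴.
By symmetry the centroid is at mid-width, x̄ = 112.5 mm.
Transfer each piece to the vertical centroidal axis using Ī + A·d² with d = x − 112.5:
  plate: d = 0 mm → contributes +33 222 656 mm⁴
  hole 1: d = -67.5 mm → contributes −516 318 mm⁴
  hole 2: d = -22.5 mm → contributes −58 273 mm⁴
  hole 3: d = 22.5 mm → contributes −58 273 mm⁴
  hole 4: d = 67.5 mm → contributes −516 318 mm⁴
Total I = 32 073 474 mm⁴.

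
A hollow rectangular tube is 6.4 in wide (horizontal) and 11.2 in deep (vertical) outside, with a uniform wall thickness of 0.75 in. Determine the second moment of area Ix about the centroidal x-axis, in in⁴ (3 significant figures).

Ix ≈ 377 in⁴

Treat the section as a set of non-overlapping primitives; coordinates are from the bounding-box lower-left.
Outer rectangle: 6.4 × 11.2, A = 71.68 in², y = 5.6 in, Ī = 749.29 in⁴.
Inner void (subtracted): 4.9 × 9.7, A = 47.53 in², y = 5.6 in, Ī = 372.67 in⁴.
By symmetry the centroid is at mid-height, ȳ = 5.6 in.
All pieces are centred on the centroidal x-axis, so I = ΣĪ (holes subtracted) = 376.62 in⁴.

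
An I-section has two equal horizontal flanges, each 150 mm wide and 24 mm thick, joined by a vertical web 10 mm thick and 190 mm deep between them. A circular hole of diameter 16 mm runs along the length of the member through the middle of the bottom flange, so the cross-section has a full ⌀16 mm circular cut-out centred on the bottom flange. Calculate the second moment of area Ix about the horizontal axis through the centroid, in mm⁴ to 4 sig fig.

Treat the section as a set of non-overlapping primitives; coordinates are from the bounding-box lower-left.
Bottom flange: 150 × 24, A = 3 600 mm², y = 12 mm, Ī = 172 800 mm⁴.
Web: 10 × 190, A = 1 900 mm², y = 119 mm, Ī = 5 715 833 mm⁴.
Top flange: 150 × 24, A = 3 600 mm², y = 226 mm, Ī = 172 800 mm⁴.
Hole (subtracted): ⌀16, A = 201.062 mm², y = 12 mm, Ī = 3216.99 mm⁴.
Centroid: ȳ = ΣA·y / ΣA = 121.418 mm.
Transfer each piece to the horizontal axis through the centroid using Ī + A·d² with d = y − 121.418:
  bottom flange: d = -109.418 mm → contributes +43 272 721 mm⁴
  web: d = -2.41755 mm → contributes +5 726 938 mm⁴
  top flange: d = 104.582 mm → contributes +39 547 760 mm⁴
  hole: d = -109.418 mm → contributes −2 410 371 mm⁴
Total I = 86 137 048 mm⁴.

Ix ≈ 8.614 × 10⁷ mm⁴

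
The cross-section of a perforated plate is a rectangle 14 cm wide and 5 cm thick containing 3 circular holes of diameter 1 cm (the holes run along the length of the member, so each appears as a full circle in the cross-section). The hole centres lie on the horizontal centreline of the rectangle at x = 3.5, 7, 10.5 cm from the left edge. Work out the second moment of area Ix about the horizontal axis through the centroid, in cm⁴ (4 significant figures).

Treat the section as a set of non-overlapping primitives; coordinates are from the bounding-box lower-left.
Plate: 14 × 5, A = 70 cm², y = 2.5 cm, Ī = 145.833 cm⁴.
Hole 1 (subtracted): ⌀1, A = 0.785398 cm², y = 2.5 cm, Ī = 0.0490874 cm⁴.
Hole 2 (subtracted): ⌀1, A = 0.785398 cm², y = 2.5 cm, Ī = 0.0490874 cm⁴.
Hole 3 (subtracted): ⌀1, A = 0.785398 cm², y = 2.5 cm, Ī = 0.0490874 cm⁴.
By symmetry the centroid is at mid-height, ȳ = 2.5 cm.
All pieces are centred on the horizontal axis through the centroid, so I = ΣĪ (holes subtracted) = 145.686 cm⁴.

Ix ≈ 145.7 cm⁴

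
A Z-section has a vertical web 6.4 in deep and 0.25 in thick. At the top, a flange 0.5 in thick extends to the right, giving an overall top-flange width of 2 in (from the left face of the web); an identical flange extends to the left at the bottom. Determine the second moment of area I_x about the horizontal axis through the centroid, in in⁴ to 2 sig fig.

Split into non-overlapping primitives; take the origin at the lower-left of the bounding box.
Web: 0.25 × 6.4, A = 1.6 in², y = 3.2 in, Ī = 5.461 in⁴.
Top flange (beyond web): 1.75 × 0.5, A = 0.875 in², y = 6.15 in, Ī = 0.01823 in⁴.
Bottom flange (beyond web): 1.75 × 0.5, A = 0.875 in², y = 0.25 in, Ī = 0.01823 in⁴.
Centroid: ȳ = ΣA·y / ΣA = 3.2 in.
Transfer each piece to the horizontal axis through the centroid using Ī + A·d² with d = y − 3.2:
  web: d = 0 in → contributes +5.461 in⁴
  top flange (beyond web): d = 2.95 in → contributes +7.633 in⁴
  bottom flange (beyond web): d = -2.95 in → contributes +7.633 in⁴
Total I = 20.73 in⁴.

I_x ≈ 21 in⁴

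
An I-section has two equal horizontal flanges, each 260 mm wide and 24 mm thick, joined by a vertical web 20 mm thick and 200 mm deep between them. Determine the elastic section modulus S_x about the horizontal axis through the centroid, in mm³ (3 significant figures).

Decompose the section into non-overlapping parts with the origin at the bottom-left of its bounding rectangle.
Bottom flange: 260 × 24, A = 6 240 mm², y = 12 mm, Ī = 299 520 mm⁴.
Web: 20 × 200, A = 4 000 mm², y = 124 mm, Ī = 13 333 333 mm⁴.
Top flange: 260 × 24, A = 6 240 mm², y = 236 mm, Ī = 299 520 mm⁴.
By symmetry the centroid is at mid-height, ȳ = 124 mm.
Transfer each piece to the horizontal axis through the centroid using Ī + A·d² with d = y − 124:
  bottom flange: d = -112 mm → contributes +78 574 080 mm⁴
  web: d = 0 mm → contributes +13 333 333 mm⁴
  top flange: d = 112 mm → contributes +78 574 080 mm⁴
Total I = 170 481 493 mm⁴.
Extreme fibre distance c = 124 mm; S = I/c = 1 374 851 mm³.

S_x ≈ 1.37 × 10⁶ mm³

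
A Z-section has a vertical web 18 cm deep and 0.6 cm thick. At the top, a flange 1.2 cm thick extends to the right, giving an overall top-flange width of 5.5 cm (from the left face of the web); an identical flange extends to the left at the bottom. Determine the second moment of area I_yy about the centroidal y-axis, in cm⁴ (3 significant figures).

Split into non-overlapping primitives; take the origin at the lower-left of the bounding box.
Web: 0.6 × 18, A = 10.8 cm², x = 5.2 cm, Ī = 0.324 cm⁴.
Top flange (beyond web): 4.9 × 1.2, A = 5.88 cm², x = 7.95 cm, Ī = 11.765 cm⁴.
Bottom flange (beyond web): 4.9 × 1.2, A = 5.88 cm², x = 2.45 cm, Ī = 11.765 cm⁴.
Centroid: x̄ = ΣA·x / ΣA = 5.2 cm.
Transfer each piece to the centroidal y-axis using Ī + A·d² with d = x − 5.2:
  web: d = 0 cm → contributes +0.324 cm⁴
  top flange (beyond web): d = 2.75 cm → contributes +56.232 cm⁴
  bottom flange (beyond web): d = -2.75 cm → contributes +56.232 cm⁴
Total I = 112.79 cm⁴.

I_yy ≈ 113 cm⁴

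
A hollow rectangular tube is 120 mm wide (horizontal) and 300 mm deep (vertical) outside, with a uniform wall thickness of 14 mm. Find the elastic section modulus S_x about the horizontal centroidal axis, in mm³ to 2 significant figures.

S_x ≈ 7.7 × 10⁵ mm³

Decompose the section into non-overlapping parts with the origin at the bottom-left of its bounding rectangle.
Outer rectangle: 120 × 300, A = 36 000 mm², y = 150 mm, Ī = 270 000 000 mm⁴.
Inner void (subtracted): 92 × 272, A = 25 024 mm², y = 150 mm, Ī = 154 281 301 mm⁴.
By symmetry the centroid is at mid-height, ȳ = 150 mm.
All pieces are centred on the horizontal centroidal axis, so I = ΣĪ (holes subtracted) = 115 718 699 mm⁴.
Extreme fibre distance c = 150 mm; S = I/c = 771 458 mm³.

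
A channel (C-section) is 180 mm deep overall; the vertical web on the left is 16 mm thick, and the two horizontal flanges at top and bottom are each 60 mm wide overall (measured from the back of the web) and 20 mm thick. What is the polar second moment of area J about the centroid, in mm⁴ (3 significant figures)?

Decompose the section into non-overlapping parts with the origin at the bottom-left of its bounding rectangle.
Web: 16 × 180, A = 2 880 mm², y = 90 mm, Ī = 7 776 000 mm⁴.
Top flange (beyond web): 44 × 20, A = 880 mm², y = 170 mm, Ī = 29 333 mm⁴.
Bottom flange (beyond web): 44 × 20, A = 880 mm², y = 10 mm, Ī = 29 333 mm⁴.
By symmetry the centroid is at mid-height, ȳ = 90 mm.
Transfer each piece to the centroidal x-axis using Ī + A·d² with d = y − 90:
  web: d = 0 mm → contributes +7 776 000 mm⁴
  top flange (beyond web): d = 80 mm → contributes +5 661 333 mm⁴
  bottom flange (beyond web): d = -80 mm → contributes +5 661 333 mm⁴
Total I = 19 098 667 mm⁴.
For the y-axis: x̄ = 19.379 mm.
Repeating about the centroidal y-axis gives I_y = 1 328 559 mm⁴.
Polar second moment: J = I_x + I_y = 20 427 226 mm⁴.

J ≈ 2.04 × 10⁷ mm⁴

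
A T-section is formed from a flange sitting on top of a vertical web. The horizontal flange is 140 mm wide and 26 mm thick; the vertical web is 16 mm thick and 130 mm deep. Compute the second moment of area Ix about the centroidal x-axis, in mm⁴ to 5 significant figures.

Ix ≈ 1.1187 × 10⁷ mm⁴

Treat the section as a set of non-overlapping primitives; coordinates are from the bounding-box lower-left.
Flange: 140 × 26, A = 3 640 mm², y = 143 mm, Ī = 205053.3 mm⁴.
Web: 16 × 130, A = 2 080 mm², y = 65 mm, Ī = 2 929 333 mm⁴.
Centroid: ȳ = ΣA·y / ΣA = 114.6364 mm.
Transfer each piece to the centroidal x-axis using Ī + A·d² with d = y − 114.6364:
  flange: d = 28.36364 mm → contributes +3 133 418 mm⁴
  web: d = -49.63636 mm → contributes +8 053 972 mm⁴
Total I = 11 187 390 mm⁴.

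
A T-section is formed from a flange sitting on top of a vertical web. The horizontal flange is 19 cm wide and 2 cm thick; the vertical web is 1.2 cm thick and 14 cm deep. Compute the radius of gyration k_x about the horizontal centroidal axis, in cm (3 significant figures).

k_x ≈ 4.34 cm

Decompose the section into non-overlapping parts with the origin at the bottom-left of its bounding rectangle.
Flange: 19 × 2, A = 38 cm², y = 15 cm, Ī = 12.667 cm⁴.
Web: 1.2 × 14, A = 16.8 cm², y = 7 cm, Ī = 274.4 cm⁴.
Centroid: ȳ = ΣA·y / ΣA = 12.547 cm.
Transfer each piece to the horizontal centroidal axis using Ī + A·d² with d = y − 12.547:
  flange: d = 2.4526 cm → contributes +241.24 cm⁴
  web: d = -5.5474 cm → contributes +791.41 cm⁴
Total I = 1032.6 cm⁴.
Radius of gyration: k = √(I/A) = √(1032.6 / 54.8) = 4.341 cm.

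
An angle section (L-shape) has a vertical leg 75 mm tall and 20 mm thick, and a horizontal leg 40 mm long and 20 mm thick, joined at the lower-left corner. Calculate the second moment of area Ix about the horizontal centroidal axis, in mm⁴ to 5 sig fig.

Treat the section as a set of non-overlapping primitives; coordinates are from the bounding-box lower-left.
Vertical leg: 20 × 75, A = 1 500 mm², y = 37.5 mm, Ī = 703 125 mm⁴.
Horizontal leg (remainder): 20 × 20, A = 400 mm², y = 10 mm, Ī = 13333.33 mm⁴.
Centroid: ȳ = ΣA·y / ΣA = 31.71053 mm.
Transfer each piece to the horizontal centroidal axis using Ī + A·d² with d = y − 31.71053:
  vertical leg: d = 5.789474 mm → contributes +753 402 mm⁴
  horizontal leg (remainder): d = -21.71053 mm → contributes +201872.1 mm⁴
Total I = 955274.1 mm⁴.

Ix ≈ 9.5527 × 10⁵ mm⁴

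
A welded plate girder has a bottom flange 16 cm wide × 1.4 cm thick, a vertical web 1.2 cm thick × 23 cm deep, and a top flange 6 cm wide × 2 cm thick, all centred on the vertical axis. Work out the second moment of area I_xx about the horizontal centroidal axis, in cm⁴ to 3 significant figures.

Decompose the section into non-overlapping parts with the origin at the bottom-left of its bounding rectangle.
Bottom plate: 16 × 1.4, A = 22.4 cm², y = 0.7 cm, Ī = 3.6587 cm⁴.
Web plate: 1.2 × 23, A = 27.6 cm², y = 12.9 cm, Ī = 1216.7 cm⁴.
Top plate: 6 × 2, A = 12 cm², y = 25.4 cm, Ī = 4 cm⁴.
Centroid: ȳ = ΣA·y / ΣA = 10.912 cm.
Transfer each piece to the horizontal centroidal axis using Ī + A·d² with d = y − 10.912:
  bottom plate: d = -10.212 cm → contributes +2339.5 cm⁴
  web plate: d = 1.9884 cm → contributes +1325.8 cm⁴
  top plate: d = 14.488 cm → contributes +2 523 cm⁴
Total I = 6188.2 cm⁴.

I_xx ≈ 6190 cm⁴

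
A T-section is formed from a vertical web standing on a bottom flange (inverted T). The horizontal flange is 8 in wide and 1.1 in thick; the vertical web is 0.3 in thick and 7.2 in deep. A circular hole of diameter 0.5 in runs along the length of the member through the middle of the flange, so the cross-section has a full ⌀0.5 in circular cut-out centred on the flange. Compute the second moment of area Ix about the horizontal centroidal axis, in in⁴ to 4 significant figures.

Decompose the section into non-overlapping parts with the origin at the bottom-left of its bounding rectangle.
Flange: 8 × 1.1, A = 8.8 in², y = 0.55 in, Ī = 0.887333 in⁴.
Web: 0.3 × 7.2, A = 2.16 in², y = 4.7 in, Ī = 9.3312 in⁴.
Hole (subtracted): ⌀0.5, A = 0.19635 in², y = 0.55 in, Ī = 0.00306796 in⁴.
Centroid: ȳ = ΣA·y / ΣA = 1.3828 in.
Transfer each piece to the horizontal centroidal axis using Ī + A·d² with d = y − 1.3828:
  flange: d = -0.832803 in → contributes +6.99067 in⁴
  web: d = 3.3172 in → contributes +33.0994 in⁴
  hole: d = -0.832803 in → contributes −0.139248 in⁴
Total I = 39.9508 in⁴.

Ix ≈ 39.95 in⁴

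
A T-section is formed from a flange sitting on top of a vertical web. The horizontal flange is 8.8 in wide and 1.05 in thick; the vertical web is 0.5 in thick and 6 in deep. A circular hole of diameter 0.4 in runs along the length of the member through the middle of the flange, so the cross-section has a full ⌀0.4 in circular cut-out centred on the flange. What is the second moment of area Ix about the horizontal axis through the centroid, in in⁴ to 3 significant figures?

Ix ≈ 37.9 in⁴

Treat the section as a set of non-overlapping primitives; coordinates are from the bounding-box lower-left.
Flange: 8.8 × 1.05, A = 9.24 in², y = 6.525 in, Ī = 0.84893 in⁴.
Web: 0.5 × 6, A = 3 in², y = 3 in, Ī = 9 in⁴.
Hole (subtracted): ⌀0.4, A = 0.12566 in², y = 6.525 in, Ī = 0.0012566 in⁴.
Centroid: ȳ = ΣA·y / ΣA = 5.6521 in.
Transfer each piece to the horizontal axis through the centroid using Ī + A·d² with d = y − 5.6521:
  flange: d = 0.87293 in → contributes +7.8899 in⁴
  web: d = -2.6521 in → contributes +30.1 in⁴
  hole: d = 0.87293 in → contributes −0.097014 in⁴
Total I = 37.893 in⁴.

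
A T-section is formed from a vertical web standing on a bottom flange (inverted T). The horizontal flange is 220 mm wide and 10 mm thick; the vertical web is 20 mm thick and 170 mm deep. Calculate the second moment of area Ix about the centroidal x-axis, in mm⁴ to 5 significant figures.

Decompose the section into non-overlapping parts with the origin at the bottom-left of its bounding rectangle.
Flange: 220 × 10, A = 2 200 mm², y = 5 mm, Ī = 18333.33 mm⁴.
Web: 20 × 170, A = 3 400 mm², y = 95 mm, Ī = 8 188 333 mm⁴.
Centroid: ȳ = ΣA·y / ΣA = 59.64286 mm.
Transfer each piece to the centroidal x-axis using Ī + A·d² with d = y − 59.64286:
  flange: d = -54.64286 mm → contributes +6 587 185 mm⁴
  web: d = 35.35714 mm → contributes +12 438 767 mm⁴
Total I = 19 025 952 mm⁴.

Ix ≈ 1.9026 × 10⁷ mm⁴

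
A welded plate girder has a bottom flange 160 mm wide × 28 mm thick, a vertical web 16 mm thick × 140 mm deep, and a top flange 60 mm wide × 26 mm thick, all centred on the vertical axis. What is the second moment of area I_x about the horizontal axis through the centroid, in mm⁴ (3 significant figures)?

Break the section into simple shapes (no overlaps), measuring from the bottom-left corner of the bounding box.
Bottom plate: 160 × 28, A = 4 480 mm², y = 14 mm, Ī = 292 693 mm⁴.
Web plate: 16 × 140, A = 2 240 mm², y = 98 mm, Ī = 3 658 667 mm⁴.
Top plate: 60 × 26, A = 1 560 mm², y = 181 mm, Ī = 87 880 mm⁴.
Centroid: ȳ = ΣA·y / ΣA = 68.188 mm.
Transfer each piece to the horizontal axis through the centroid using Ī + A·d² with d = y − 68.188:
  bottom plate: d = -54.188 mm → contributes +13 447 691 mm⁴
  web plate: d = 29.812 mm → contributes +5 649 424 mm⁴
  top plate: d = 112.81 mm → contributes +19 941 151 mm⁴
Total I = 39 038 266 mm⁴.

I_x ≈ 3.90 × 10⁷ mm⁴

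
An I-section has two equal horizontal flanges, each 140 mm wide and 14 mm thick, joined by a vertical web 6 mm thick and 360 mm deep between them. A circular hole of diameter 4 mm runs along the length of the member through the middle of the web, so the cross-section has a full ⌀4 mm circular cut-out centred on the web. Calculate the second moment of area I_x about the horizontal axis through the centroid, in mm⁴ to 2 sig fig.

Decompose the section into non-overlapping parts with the origin at the bottom-left of its bounding rectangle.
Bottom flange: 140 × 14, A = 1 960 mm², y = 7 mm, Ī = 32 013 mm⁴.
Web: 6 × 360, A = 2 160 mm², y = 194 mm, Ī = 23 328 000 mm⁴.
Top flange: 140 × 14, A = 1 960 mm², y = 381 mm, Ī = 32 013 mm⁴.
Hole (subtracted): ⌀4, A = 12.57 mm², y = 194 mm, Ī = 12.57 mm⁴.
By symmetry the centroid is at mid-height, ȳ = 194 mm.
Transfer each piece to the horizontal axis through the centroid using Ī + A·d² with d = y − 194:
  bottom flange: d = -187 mm → contributes +68 571 253 mm⁴
  web: d = 0 mm → contributes +23 328 000 mm⁴
  top flange: d = 187 mm → contributes +68 571 253 mm⁴
  hole: d = 0 mm → contributes −12.57 mm⁴
Total I = 160 470 494 mm⁴.

I_x ≈ 1.6 × 10⁸ mm⁴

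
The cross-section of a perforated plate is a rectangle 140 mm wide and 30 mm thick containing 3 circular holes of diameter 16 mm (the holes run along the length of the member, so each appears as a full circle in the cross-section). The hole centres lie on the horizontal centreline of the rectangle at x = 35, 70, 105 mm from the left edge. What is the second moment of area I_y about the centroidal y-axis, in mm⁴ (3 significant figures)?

Treat the section as a set of non-overlapping primitives; coordinates are from the bounding-box lower-left.
Plate: 140 × 30, A = 4 200 mm², x = 70 mm, Ī = 6 860 000 mm⁴.
Hole 1 (subtracted): ⌀16, A = 201.06 mm², x = 35 mm, Ī = 3 217 mm⁴.
Hole 2 (subtracted): ⌀16, A = 201.06 mm², x = 70 mm, Ī = 3 217 mm⁴.
Hole 3 (subtracted): ⌀16, A = 201.06 mm², x = 105 mm, Ī = 3 217 mm⁴.
By symmetry the centroid is at mid-width, x̄ = 70 mm.
Transfer each piece to the centroidal y-axis using Ī + A·d² with d = x − 70:
  plate: d = 0 mm → contributes +6 860 000 mm⁴
  hole 1: d = -35 mm → contributes −249 518 mm⁴
  hole 2: d = 0 mm → contributes −3 217 mm⁴
  hole 3: d = 35 mm → contributes −249 518 mm⁴
Total I = 6 357 747 mm⁴.

I_y ≈ 6.36 × 10⁶ mm⁴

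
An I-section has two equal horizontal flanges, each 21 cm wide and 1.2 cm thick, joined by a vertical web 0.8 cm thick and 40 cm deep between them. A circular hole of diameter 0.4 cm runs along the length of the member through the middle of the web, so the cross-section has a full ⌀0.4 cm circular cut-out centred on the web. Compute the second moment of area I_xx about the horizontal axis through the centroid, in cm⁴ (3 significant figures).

Treat the section as a set of non-overlapping primitives; coordinates are from the bounding-box lower-left.
Bottom flange: 21 × 1.2, A = 25.2 cm², y = 0.6 cm, Ī = 3.024 cm⁴.
Web: 0.8 × 40, A = 32 cm², y = 21.2 cm, Ī = 4266.7 cm⁴.
Top flange: 21 × 1.2, A = 25.2 cm², y = 41.8 cm, Ī = 3.024 cm⁴.
Hole (subtracted): ⌀0.4, A = 0.12566 cm², y = 21.2 cm, Ī = 0.0012566 cm⁴.
By symmetry the centroid is at mid-height, ȳ = 21.2 cm.
Transfer each piece to the horizontal axis through the centroid using Ī + A·d² with d = y − 21.2:
  bottom flange: d = -20.6 cm → contributes +10 697 cm⁴
  web: d = 0 cm → contributes +4266.7 cm⁴
  top flange: d = 20.6 cm → contributes +10 697 cm⁴
  hole: d = 0 cm → contributes −0.0012566 cm⁴
Total I = 25 660 cm⁴.

I_xx ≈ 2.57 × 10⁴ cm⁴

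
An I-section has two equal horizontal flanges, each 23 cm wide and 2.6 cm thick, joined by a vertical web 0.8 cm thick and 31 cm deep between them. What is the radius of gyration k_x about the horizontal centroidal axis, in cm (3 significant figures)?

Split into non-overlapping primitives; take the origin at the lower-left of the bounding box.
Bottom flange: 23 × 2.6, A = 59.8 cm², y = 1.3 cm, Ī = 33.687 cm⁴.
Web: 0.8 × 31, A = 24.8 cm², y = 18.1 cm, Ī = 1986.1 cm⁴.
Top flange: 23 × 2.6, A = 59.8 cm², y = 34.9 cm, Ī = 33.687 cm⁴.
By symmetry the centroid is at mid-height, ȳ = 18.1 cm.
Transfer each piece to the horizontal centroidal axis using Ī + A·d² with d = y − 18.1:
  bottom flange: d = -16.8 cm → contributes +16 912 cm⁴
  web: d = 0 cm → contributes +1986.1 cm⁴
  top flange: d = 16.8 cm → contributes +16 912 cm⁴
Total I = 35 809 cm⁴.
Radius of gyration: k = √(I/A) = √(35 809 / 144.4) = 15.748 cm.

k_x ≈ 15.7 cm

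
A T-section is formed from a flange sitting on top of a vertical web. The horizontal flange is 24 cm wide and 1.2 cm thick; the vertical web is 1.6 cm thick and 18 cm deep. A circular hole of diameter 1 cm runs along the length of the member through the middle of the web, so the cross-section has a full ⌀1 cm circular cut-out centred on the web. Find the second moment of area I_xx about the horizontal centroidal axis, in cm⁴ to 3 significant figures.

I_xx ≈ 2090 cm⁴

Decompose the section into non-overlapping parts with the origin at the bottom-left of its bounding rectangle.
Flange: 24 × 1.2, A = 28.8 cm², y = 18.6 cm, Ī = 3.456 cm⁴.
Web: 1.6 × 18, A = 28.8 cm², y = 9 cm, Ī = 777.6 cm⁴.
Hole (subtracted): ⌀1, A = 0.7854 cm², y = 9 cm, Ī = 0.049087 cm⁴.
Centroid: ȳ = ΣA·y / ΣA = 13.866 cm.
Transfer each piece to the horizontal centroidal axis using Ī + A·d² with d = y − 13.866:
  flange: d = 4.7336 cm → contributes +648.79 cm⁴
  web: d = -4.8664 cm → contributes +1459.6 cm⁴
  hole: d = -4.8664 cm → contributes −18.648 cm⁴
Total I = 2089.8 cm⁴.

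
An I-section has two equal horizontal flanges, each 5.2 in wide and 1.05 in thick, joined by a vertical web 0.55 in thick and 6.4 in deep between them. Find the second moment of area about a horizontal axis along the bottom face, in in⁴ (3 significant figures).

I_base ≈ 425 in⁴

Treat the section as a set of non-overlapping primitives; coordinates are from the bounding-box lower-left.
Bottom flange: 5.2 × 1.05, A = 5.46 in², y = 0.525 in, Ī = 0.50164 in⁴.
Web: 0.55 × 6.4, A = 3.52 in², y = 4.25 in, Ī = 12.015 in⁴.
Top flange: 5.2 × 1.05, A = 5.46 in², y = 7.975 in, Ī = 0.50164 in⁴.
Transfer each piece to the bottom edge using Ī + A·d² with d = y − 0:
  bottom flange: d = 0.525 in → contributes +2.0066 in⁴
  web: d = 4.25 in → contributes +75.595 in⁴
  top flange: d = 7.975 in → contributes +347.76 in⁴
Total I = 425.36 in⁴.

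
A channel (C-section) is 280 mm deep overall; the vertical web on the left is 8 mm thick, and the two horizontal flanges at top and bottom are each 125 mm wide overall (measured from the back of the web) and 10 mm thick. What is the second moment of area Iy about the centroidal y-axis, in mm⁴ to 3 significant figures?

Split into non-overlapping primitives; take the origin at the lower-left of the bounding box.
Web: 8 × 280, A = 2 240 mm², x = 4 mm, Ī = 11 947 mm⁴.
Top flange (beyond web): 117 × 10, A = 1 170 mm², x = 66.5 mm, Ī = 1 334 678 mm⁴.
Bottom flange (beyond web): 117 × 10, A = 1 170 mm², x = 66.5 mm, Ī = 1 334 678 mm⁴.
Centroid: x̄ = ΣA·x / ΣA = 35.932 mm.
Transfer each piece to the centroidal y-axis using Ī + A·d² with d = x − 35.932:
  web: d = -31.932 mm → contributes +2 296 014 mm⁴
  top flange (beyond web): d = 30.568 mm → contributes +2 427 906 mm⁴
  bottom flange (beyond web): d = 30.568 mm → contributes +2 427 906 mm⁴
Total I = 7 151 826 mm⁴.

Iy ≈ 7.15 × 10⁶ mm⁴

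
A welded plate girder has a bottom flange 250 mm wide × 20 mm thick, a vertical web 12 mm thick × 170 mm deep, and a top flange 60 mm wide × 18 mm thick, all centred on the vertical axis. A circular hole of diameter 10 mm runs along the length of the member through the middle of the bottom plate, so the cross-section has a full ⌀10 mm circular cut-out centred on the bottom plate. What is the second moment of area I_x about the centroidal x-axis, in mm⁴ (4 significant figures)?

I_x ≈ 4.241 × 10⁷ mm⁴

Treat the section as a set of non-overlapping primitives; coordinates are from the bounding-box lower-left.
Bottom plate: 250 × 20, A = 5 000 mm², y = 10 mm, Ī = 166 667 mm⁴.
Web plate: 12 × 170, A = 2 040 mm², y = 105 mm, Ī = 4 913 000 mm⁴.
Top plate: 60 × 18, A = 1 080 mm², y = 199 mm, Ī = 29 160 mm⁴.
Hole (subtracted): ⌀10, A = 78.5398 mm², y = 10 mm, Ī = 490.874 mm⁴.
Centroid: ȳ = ΣA·y / ΣA = 59.4836 mm.
Transfer each piece to the centroidal x-axis using Ī + A·d² with d = y − 59.4836:
  bottom plate: d = -49.4836 mm → contributes +12 409 775 mm⁴
  web plate: d = 45.5164 mm → contributes +9 139 364 mm⁴
  top plate: d = 139.516 mm → contributes +21 051 187 mm⁴
  hole: d = -49.4836 mm → contributes −192 805 mm⁴
Total I = 42 407 521 mm⁴.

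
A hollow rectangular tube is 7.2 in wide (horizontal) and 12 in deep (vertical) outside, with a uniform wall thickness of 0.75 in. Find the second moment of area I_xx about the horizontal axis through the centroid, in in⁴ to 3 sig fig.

I_xx ≈ 487 in⁴

Decompose the section into non-overlapping parts with the origin at the bottom-left of its bounding rectangle.
Outer rectangle: 7.2 × 12, A = 86.4 in², y = 6 in, Ī = 1036.8 in⁴.
Inner void (subtracted): 5.7 × 10.5, A = 59.85 in², y = 6 in, Ī = 549.87 in⁴.
By symmetry the centroid is at mid-height, ȳ = 6 in.
All pieces are centred on the horizontal axis through the centroid, so I = ΣĪ (holes subtracted) = 486.93 in⁴.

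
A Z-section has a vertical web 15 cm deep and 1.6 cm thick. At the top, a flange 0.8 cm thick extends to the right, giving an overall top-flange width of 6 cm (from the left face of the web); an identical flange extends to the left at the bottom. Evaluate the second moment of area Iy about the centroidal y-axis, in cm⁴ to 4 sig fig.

Iy ≈ 79.84 cm⁴

Decompose the section into non-overlapping parts with the origin at the bottom-left of its bounding rectangle.
Web: 1.6 × 15, A = 24 cm², x = 5.2 cm, Ī = 5.12 cm⁴.
Top flange (beyond web): 4.4 × 0.8, A = 3.52 cm², x = 8.2 cm, Ī = 5.67893 cm⁴.
Bottom flange (beyond web): 4.4 × 0.8, A = 3.52 cm², x = 2.2 cm, Ī = 5.67893 cm⁴.
Centroid: x̄ = ΣA·x / ΣA = 5.2 cm.
Transfer each piece to the centroidal y-axis using Ī + A·d² with d = x − 5.2:
  web: d = 0 cm → contributes +5.12 cm⁴
  top flange (beyond web): d = 3 cm → contributes +37.3589 cm⁴
  bottom flange (beyond web): d = -3 cm → contributes +37.3589 cm⁴
Total I = 79.8379 cm⁴.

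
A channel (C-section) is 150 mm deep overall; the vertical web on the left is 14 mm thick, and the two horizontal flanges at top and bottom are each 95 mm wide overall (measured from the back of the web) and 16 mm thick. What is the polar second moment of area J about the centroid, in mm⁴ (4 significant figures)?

Decompose the section into non-overlapping parts with the origin at the bottom-left of its bounding rectangle.
Web: 14 × 150, A = 2 100 mm², y = 75 mm, Ī = 3 937 500 mm⁴.
Top flange (beyond web): 81 × 16, A = 1 296 mm², y = 142 mm, Ī = 27 648 mm⁴.
Bottom flange (beyond web): 81 × 16, A = 1 296 mm², y = 8 mm, Ī = 27 648 mm⁴.
By symmetry the centroid is at mid-height, ȳ = 75 mm.
Transfer each piece to the centroidal x-axis using Ī + A·d² with d = y − 75:
  web: d = 0 mm → contributes +3 937 500 mm⁴
  top flange (beyond web): d = 67 mm → contributes +5 845 392 mm⁴
  bottom flange (beyond web): d = -67 mm → contributes +5 845 392 mm⁴
Total I = 15 628 284 mm⁴.
For the y-axis: x̄ = 33.2404 mm.
Repeating about the centroidal y-axis gives I_y = 4 068 957 mm⁴.
Polar second moment: J = I_x + I_y = 19 697 241 mm⁴.

J ≈ 1.970 × 10⁷ mm⁴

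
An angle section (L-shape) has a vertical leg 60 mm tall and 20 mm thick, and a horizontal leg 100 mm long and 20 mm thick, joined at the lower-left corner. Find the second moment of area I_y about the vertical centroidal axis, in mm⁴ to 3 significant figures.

I_y ≈ 2.61 × 10⁶ mm⁴

Break the section into simple shapes (no overlaps), measuring from the bottom-left corner of the bounding box.
Vertical leg: 20 × 60, A = 1 200 mm², x = 10 mm, Ī = 40 000 mm⁴.
Horizontal leg (remainder): 80 × 20, A = 1 600 mm², x = 60 mm, Ī = 853 333 mm⁴.
Centroid: x̄ = ΣA·x / ΣA = 38.571 mm.
Transfer each piece to the vertical centroidal axis using Ī + A·d² with d = x − 38.571:
  vertical leg: d = -28.571 mm → contributes +1 019 592 mm⁴
  horizontal leg (remainder): d = 21.429 mm → contributes +1 588 027 mm⁴
Total I = 2 607 619 mm⁴.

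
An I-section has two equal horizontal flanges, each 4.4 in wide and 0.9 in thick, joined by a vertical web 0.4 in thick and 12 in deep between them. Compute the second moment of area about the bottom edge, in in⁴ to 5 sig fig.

I_base ≈ 993.23 in⁴

Treat the section as a set of non-overlapping primitives; coordinates are from the bounding-box lower-left.
Bottom flange: 4.4 × 0.9, A = 3.96 in², y = 0.45 in, Ī = 0.2673 in⁴.
Web: 0.4 × 12, A = 4.8 in², y = 6.9 in, Ī = 57.6 in⁴.
Top flange: 4.4 × 0.9, A = 3.96 in², y = 13.35 in, Ī = 0.2673 in⁴.
Transfer each piece to a horizontal axis along the bottom face using Ī + A·d² with d = y − 0:
  bottom flange: d = 0.45 in → contributes +1.0692 in⁴
  web: d = 6.9 in → contributes +286.128 in⁴
  top flange: d = 13.35 in → contributes +706.0284 in⁴
Total I = 993.2256 in⁴.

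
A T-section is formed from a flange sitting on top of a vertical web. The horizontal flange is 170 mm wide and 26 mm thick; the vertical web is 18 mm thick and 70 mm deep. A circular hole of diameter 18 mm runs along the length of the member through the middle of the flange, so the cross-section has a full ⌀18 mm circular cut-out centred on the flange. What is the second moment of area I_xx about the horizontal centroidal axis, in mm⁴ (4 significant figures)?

I_xx ≈ 2.987 × 10⁶ mm⁴

Decompose the section into non-overlapping parts with the origin at the bottom-left of its bounding rectangle.
Flange: 170 × 26, A = 4 420 mm², y = 83 mm, Ī = 248 993 mm⁴.
Web: 18 × 70, A = 1 260 mm², y = 35 mm, Ī = 514 500 mm⁴.
Hole (subtracted): ⌀18, A = 254.469 mm², y = 83 mm, Ī = 5 153 mm⁴.
Centroid: ȳ = ΣA·y / ΣA = 71.8527 mm.
Transfer each piece to the horizontal centroidal axis using Ī + A·d² with d = y − 71.8527:
  flange: d = 11.1473 mm → contributes +798 232 mm⁴
  web: d = -36.8527 mm → contributes +2 225 733 mm⁴
  hole: d = 11.1473 mm → contributes −36773.9 mm⁴
Total I = 2 987 192 mm⁴.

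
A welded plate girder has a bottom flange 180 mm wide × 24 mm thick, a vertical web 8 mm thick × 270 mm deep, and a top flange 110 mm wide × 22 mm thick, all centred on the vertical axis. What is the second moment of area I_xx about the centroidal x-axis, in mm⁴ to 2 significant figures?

Break the section into simple shapes (no overlaps), measuring from the bottom-left corner of the bounding box.
Bottom plate: 180 × 24, A = 4 320 mm², y = 12 mm, Ī = 207 360 mm⁴.
Web plate: 8 × 270, A = 2 160 mm², y = 159 mm, Ī = 13 122 000 mm⁴.
Top plate: 110 × 22, A = 2 420 mm², y = 305 mm, Ī = 97 607 mm⁴.
Centroid: ȳ = ΣA·y / ΣA = 127.3 mm.
Transfer each piece to the centroidal x-axis using Ī + A·d² with d = y − 127.3:
  bottom plate: d = -115.3 mm → contributes +57 683 730 mm⁴
  web plate: d = 31.65 mm → contributes +15 286 258 mm⁴
  top plate: d = 177.7 mm → contributes +76 475 032 mm⁴
Total I = 149 445 021 mm⁴.

I_xx ≈ 1.5 × 10⁸ mm⁴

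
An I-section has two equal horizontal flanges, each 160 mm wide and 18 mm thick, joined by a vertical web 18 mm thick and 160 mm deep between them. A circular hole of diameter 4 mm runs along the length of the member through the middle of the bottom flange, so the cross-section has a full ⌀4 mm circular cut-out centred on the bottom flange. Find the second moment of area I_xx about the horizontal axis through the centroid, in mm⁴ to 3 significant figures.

I_xx ≈ 5.18 × 10⁷ mm⁴

Split into non-overlapping primitives; take the origin at the lower-left of the bounding box.
Bottom flange: 160 × 18, A = 2 880 mm², y = 9 mm, Ī = 77 760 mm⁴.
Web: 18 × 160, A = 2 880 mm², y = 98 mm, Ī = 6 144 000 mm⁴.
Top flange: 160 × 18, A = 2 880 mm², y = 187 mm, Ī = 77 760 mm⁴.
Hole (subtracted): ⌀4, A = 12.566 mm², y = 9 mm, Ī = 12.566 mm⁴.
Centroid: ȳ = ΣA·y / ΣA = 98.13 mm.
Transfer each piece to the horizontal axis through the centroid using Ī + A·d² with d = y − 98.13:
  bottom flange: d = -89.13 mm → contributes +22 956 744 mm⁴
  web: d = -0.12963 mm → contributes +6 144 048 mm⁴
  top flange: d = 88.87 mm → contributes +22 823 833 mm⁴
  hole: d = -89.13 mm → contributes −99 841 mm⁴
Total I = 51 824 784 mm⁴.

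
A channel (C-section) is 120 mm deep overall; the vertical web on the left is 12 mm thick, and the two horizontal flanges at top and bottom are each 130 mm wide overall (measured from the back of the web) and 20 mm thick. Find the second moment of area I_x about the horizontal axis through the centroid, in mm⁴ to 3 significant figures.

Split into non-overlapping primitives; take the origin at the lower-left of the bounding box.
Web: 12 × 120, A = 1 440 mm², y = 60 mm, Ī = 1 728 000 mm⁴.
Top flange (beyond web): 118 × 20, A = 2 360 mm², y = 110 mm, Ī = 78 667 mm⁴.
Bottom flange (beyond web): 118 × 20, A = 2 360 mm², y = 10 mm, Ī = 78 667 mm⁴.
By symmetry the centroid is at mid-height, ȳ = 60 mm.
Transfer each piece to the horizontal axis through the centroid using Ī + A·d² with d = y − 60:
  web: d = 0 mm → contributes +1 728 000 mm⁴
  top flange (beyond web): d = 50 mm → contributes +5 978 667 mm⁴
  bottom flange (beyond web): d = -50 mm → contributes +5 978 667 mm⁴
Total I = 13 685 333 mm⁴.

I_x ≈ 1.37 × 10⁷ mm⁴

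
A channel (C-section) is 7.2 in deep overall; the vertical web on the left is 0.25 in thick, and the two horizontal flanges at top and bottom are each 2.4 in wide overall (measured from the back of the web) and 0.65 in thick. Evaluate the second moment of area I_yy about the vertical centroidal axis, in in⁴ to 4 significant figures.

Break the section into simple shapes (no overlaps), measuring from the bottom-left corner of the bounding box.
Web: 0.25 × 7.2, A = 1.8 in², x = 0.125 in, Ī = 0.009375 in⁴.
Top flange (beyond web): 2.15 × 0.65, A = 1.3975 in², x = 1.325 in, Ī = 0.538329 in⁴.
Bottom flange (beyond web): 2.15 × 0.65, A = 1.3975 in², x = 1.325 in, Ī = 0.538329 in⁴.
Centroid: x̄ = ΣA·x / ΣA = 0.854924 in.
Transfer each piece to the vertical centroidal axis using Ī + A·d² with d = x − 0.854924:
  web: d = -0.729924 in → contributes +0.968395 in⁴
  top flange (beyond web): d = 0.470076 in → contributes +0.847136 in⁴
  bottom flange (beyond web): d = 0.470076 in → contributes +0.847136 in⁴
Total I = 2.66267 in⁴.

I_yy ≈ 2.663 in⁴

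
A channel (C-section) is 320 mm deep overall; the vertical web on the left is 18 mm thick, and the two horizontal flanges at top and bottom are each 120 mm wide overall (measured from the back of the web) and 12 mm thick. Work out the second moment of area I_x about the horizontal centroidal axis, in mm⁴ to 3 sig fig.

Treat the section as a set of non-overlapping primitives; coordinates are from the bounding-box lower-left.
Web: 18 × 320, A = 5 760 mm², y = 160 mm, Ī = 49 152 000 mm⁴.
Top flange (beyond web): 102 × 12, A = 1 224 mm², y = 314 mm, Ī = 14 688 mm⁴.
Bottom flange (beyond web): 102 × 12, A = 1 224 mm², y = 6 mm, Ī = 14 688 mm⁴.
By symmetry the centroid is at mid-height, ȳ = 160 mm.
Transfer each piece to the horizontal centroidal axis using Ī + A·d² with d = y − 160:
  web: d = 0 mm → contributes +49 152 000 mm⁴
  top flange (beyond web): d = 154 mm → contributes +29 043 072 mm⁴
  bottom flange (beyond web): d = -154 mm → contributes +29 043 072 mm⁴
Total I = 107 238 144 mm⁴.

I_x ≈ 1.07 × 10⁸ mm⁴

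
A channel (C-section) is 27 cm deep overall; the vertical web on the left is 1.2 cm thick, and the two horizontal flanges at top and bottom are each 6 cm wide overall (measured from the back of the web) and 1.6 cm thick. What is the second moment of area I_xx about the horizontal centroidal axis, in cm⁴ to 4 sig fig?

Break the section into simple shapes (no overlaps), measuring from the bottom-left corner of the bounding box.
Web: 1.2 × 27, A = 32.4 cm², y = 13.5 cm, Ī = 1968.3 cm⁴.
Top flange (beyond web): 4.8 × 1.6, A = 7.68 cm², y = 26.2 cm, Ī = 1.6384 cm⁴.
Bottom flange (beyond web): 4.8 × 1.6, A = 7.68 cm², y = 0.8 cm, Ī = 1.6384 cm⁴.
By symmetry the centroid is at mid-height, ȳ = 13.5 cm.
Transfer each piece to the horizontal centroidal axis using Ī + A·d² with d = y − 13.5:
  web: d = 0 cm → contributes +1968.3 cm⁴
  top flange (beyond web): d = 12.7 cm → contributes +1240.35 cm⁴
  bottom flange (beyond web): d = -12.7 cm → contributes +1240.35 cm⁴
Total I = 4448.99 cm⁴.

I_xx ≈ 4449 cm⁴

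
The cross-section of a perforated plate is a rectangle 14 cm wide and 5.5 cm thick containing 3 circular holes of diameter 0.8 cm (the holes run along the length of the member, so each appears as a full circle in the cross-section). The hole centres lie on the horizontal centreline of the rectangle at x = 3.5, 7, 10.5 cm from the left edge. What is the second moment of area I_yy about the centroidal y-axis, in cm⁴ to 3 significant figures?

Decompose the section into non-overlapping parts with the origin at the bottom-left of its bounding rectangle.
Plate: 14 × 5.5, A = 77 cm², x = 7 cm, Ī = 1257.7 cm⁴.
Hole 1 (subtracted): ⌀0.8, A = 0.50265 cm², x = 3.5 cm, Ī = 0.020106 cm⁴.
Hole 2 (subtracted): ⌀0.8, A = 0.50265 cm², x = 7 cm, Ī = 0.020106 cm⁴.
Hole 3 (subtracted): ⌀0.8, A = 0.50265 cm², x = 10.5 cm, Ī = 0.020106 cm⁴.
By symmetry the centroid is at mid-width, x̄ = 7 cm.
Transfer each piece to the centroidal y-axis using Ī + A·d² with d = x − 7:
  plate: d = 0 cm → contributes +1257.7 cm⁴
  hole 1: d = -3.5 cm → contributes −6.1776 cm⁴
  hole 2: d = 0 cm → contributes −0.020106 cm⁴
  hole 3: d = 3.5 cm → contributes −6.1776 cm⁴
Total I = 1245.3 cm⁴.

I_yy ≈ 1250 cm⁴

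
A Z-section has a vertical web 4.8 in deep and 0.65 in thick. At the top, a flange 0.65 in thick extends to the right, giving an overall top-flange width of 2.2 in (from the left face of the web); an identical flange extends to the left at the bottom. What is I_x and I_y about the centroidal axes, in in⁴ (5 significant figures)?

Decompose the section into non-overlapping parts with the origin at the bottom-left of its bounding rectangle.
Web: 0.65 × 4.8, A = 3.12 in², y = 2.4 in, Ī = 5.9904 in⁴.
Top flange (beyond web): 1.55 × 0.65, A = 1.0075 in², y = 4.475 in, Ī = 0.0354724 in⁴.
Bottom flange (beyond web): 1.55 × 0.65, A = 1.0075 in², y = 0.325 in, Ī = 0.0354724 in⁴.
Centroid: ȳ = ΣA·y / ΣA = 2.4 in.
Transfer each piece to the centroidal x-axis using Ī + A·d² with d = y − 2.4:
  web: d = 0 in → contributes +5.9904 in⁴
  top flange (beyond web): d = 2.075 in → contributes +4.37339 in⁴
  bottom flange (beyond web): d = -2.075 in → contributes +4.37339 in⁴
Total I = 14.73718 in⁴.
For the y-axis: x̄ = 1.875 in.
Repeating about the centroidal y-axis gives I_y = 2.95142 in⁴.

I_x ≈ 14.737 in⁴, I_y ≈ 2.9514 in⁴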